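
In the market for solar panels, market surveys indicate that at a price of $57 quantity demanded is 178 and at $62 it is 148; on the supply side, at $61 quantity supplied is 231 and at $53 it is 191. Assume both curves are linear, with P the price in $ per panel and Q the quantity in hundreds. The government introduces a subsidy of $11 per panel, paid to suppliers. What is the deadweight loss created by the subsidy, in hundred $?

Deadweight loss = $165 hundred.

Demand slope: (148 − 178)/(62 − 57) = -6, so Qd = 520 − 6P.
Supply slope: (191 − 231)/(53 − 61) = 5, so Qs = 5P − 74.
Without the subsidy, 520 − 6P = 5P − 74 gives 11P = 594, so P* = $54 and Q* = 196.
With a per-unit subsidy paid to suppliers, each receives P + 11 per unit sold, so supply becomes Qs = 5(P + 11) − 74.
Solving gives Q = 226 with buyers paying $49 and suppliers receiving $60 (the $11 wedge).
Quantity rises by |ΔQ| = |196 − 226| = 30.
DWL = ½ · t · |ΔQ| = ½ · 11 · 30 = $165.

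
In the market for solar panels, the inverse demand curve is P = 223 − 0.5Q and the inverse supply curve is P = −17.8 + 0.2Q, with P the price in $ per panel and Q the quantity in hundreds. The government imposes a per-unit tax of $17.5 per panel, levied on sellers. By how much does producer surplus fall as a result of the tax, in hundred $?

Inverting to Q(P) form: Qd = 446 − 2P; Qs = 5P + 89.
Without the tax, 446 − 2P = 5P + 89 gives 7P = 357, so P* = $51 and Q* = 344.
With the tax collected from sellers, supply shifts: Qs = 5(P − 17.5) + 89.
Solving gives Q = 319 with buyers paying $63.5 and sellers receiving $46 (the $17.5 wedge).
ΔPS is the trapezoid between Q = 319 and Q = 344 of height $5: ½ · (344 + 319) · 5 = $1657.5.

Producer surplus falls by $1657.5 hundred.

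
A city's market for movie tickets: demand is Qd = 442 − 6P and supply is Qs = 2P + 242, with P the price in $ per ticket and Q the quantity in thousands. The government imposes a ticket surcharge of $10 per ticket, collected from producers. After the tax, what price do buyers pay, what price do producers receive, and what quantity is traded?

Buyers pay $27.5; producers receive $17.5; quantity = 277.

Without the tax, 442 − 6P = 2P + 242 gives 8P = 200, so P* = $25 and Q* = 292.
With the tax collected from producers, supply shifts: Qs = 2(P − 10) + 242.
New equilibrium: buyers pay $27.5, producers receive $17.5, Q = 277. (Wedge: Pb − Ps = 10.)
The less price-elastic side of the market bears the larger share of a per-unit tax.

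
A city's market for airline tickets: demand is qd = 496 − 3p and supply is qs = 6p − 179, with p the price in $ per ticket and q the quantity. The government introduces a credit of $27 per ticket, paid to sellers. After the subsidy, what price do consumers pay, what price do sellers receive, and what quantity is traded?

Consumers pay $57; sellers receive $84; quantity = 325.

Without the subsidy, 496 − 3p = 6p − 179 gives 9p = 675, so p* = $75 and q* = 271.
With a per-unit subsidy paid to sellers, each receives p + 27 per unit sold, so supply becomes qs = 6(p + 27) − 179.
Solving gives q = 325 with consumers paying $57 and sellers receiving $84 (the $27 wedge).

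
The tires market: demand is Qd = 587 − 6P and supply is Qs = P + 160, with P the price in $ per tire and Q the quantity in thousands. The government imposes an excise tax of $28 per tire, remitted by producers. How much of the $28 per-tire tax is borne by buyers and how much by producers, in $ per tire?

Buyers bear $4 per tire; producers bear $24 per tire.

Before the tax: set 587 − 6P = P + 160 → P* = $61, Q* = 221.
With the tax collected from producers, supply shifts: Qs = (P − 28) + 160.
Solving gives Q = 197 with buyers paying $65 and producers receiving $37 (the $28 wedge).
Burden on buyers: $4; on producers: $24. (They sum to $28.)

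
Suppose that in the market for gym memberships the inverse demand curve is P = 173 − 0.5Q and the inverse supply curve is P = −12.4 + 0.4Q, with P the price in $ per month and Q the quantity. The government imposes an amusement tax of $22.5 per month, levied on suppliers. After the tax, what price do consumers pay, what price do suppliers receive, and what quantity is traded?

Consumers pay $82.5; suppliers receive $60; quantity = 181.

Inverting to Q(P) form: Qd = 346 − 2P; Qs = 2.5P + 31.
Before the tax: set 346 − 2P = 2.5P + 31 → P* = $70, Q* = 206.
With the tax collected from suppliers, supply shifts: Qs = 2.5(P − 22.5) + 31.
Solving gives Q = 181 with consumers paying $82.5 and suppliers receiving $60 (the $22.5 wedge).
The less price-elastic side of the market bears the larger share of a per-unit tax.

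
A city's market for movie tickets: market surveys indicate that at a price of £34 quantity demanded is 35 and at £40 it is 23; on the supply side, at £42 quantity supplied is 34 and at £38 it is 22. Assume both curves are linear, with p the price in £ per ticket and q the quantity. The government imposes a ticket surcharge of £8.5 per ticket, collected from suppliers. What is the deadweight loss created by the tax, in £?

Deadweight loss = £43.35.

Demand slope: (23 − 35)/(40 − 34) = -2, so qd = 103 − 2p.
Supply slope: (22 − 34)/(38 − 42) = 3, so qs = 3p − 92.
Without the tax, 103 − 2p = 3p − 92 gives 5p = 195, so p* = £39 and q* = 25.
With the tax collected from suppliers, supply shifts: qs = 3(p − 8.5) − 92.
Solving gives q = 14.8 with buyers paying £44.1 and suppliers receiving £35.6 (the £8.5 wedge).
Quantity falls by |ΔQ| = |25 − 14.8| = 10.2.
DWL = ½ · t · |ΔQ| = ½ · 8.5 · 10.2 = £43.35.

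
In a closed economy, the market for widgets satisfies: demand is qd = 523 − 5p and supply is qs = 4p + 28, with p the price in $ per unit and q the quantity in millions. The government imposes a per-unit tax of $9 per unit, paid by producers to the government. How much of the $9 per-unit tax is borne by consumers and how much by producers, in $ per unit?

Before the tax: set 523 − 5p = 4p + 28 → p* = $55, q* = 248.
With the tax collected from producers, supply shifts: qs = 4(p − 9) + 28.
New equilibrium: consumers pay $59, producers receive $50, q = 228. (Wedge: pb − ps = 9.)
Burden on consumers: $4; on producers: $5. (They sum to $9.)
The less price-elastic side of the market bears the larger share of a per-unit tax.

Consumers bear $4 per unit; producers bear $5 per unit.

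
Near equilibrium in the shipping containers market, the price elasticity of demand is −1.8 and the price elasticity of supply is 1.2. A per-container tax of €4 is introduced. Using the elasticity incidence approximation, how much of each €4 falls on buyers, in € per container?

Incidence ratio: buyers' share ≈ εs / (εs + |εd|) = 1.2 / (1.2 + 1.8) = 0.4.
So buyers bear ≈ 0.4 × €4 = €1.6; producers bear €2.4.

Buyers bear ≈ €1.6 per container.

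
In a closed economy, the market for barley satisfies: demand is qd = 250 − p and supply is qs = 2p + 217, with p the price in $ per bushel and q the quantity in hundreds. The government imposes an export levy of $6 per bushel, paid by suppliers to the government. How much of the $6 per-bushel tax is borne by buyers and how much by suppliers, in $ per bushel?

Buyers bear $4 per bushel; suppliers bear $2 per bushel.

Before the tax: set 250 − p = 2p + 217 → p* = $11, q* = 239.
With the tax collected from suppliers, supply shifts: qs = 2(p − 6) + 217.
Solving gives q = 235 with buyers paying $15 and suppliers receiving $9 (the $6 wedge).
Burden on buyers: $4; on suppliers: $2. (They sum to $6.)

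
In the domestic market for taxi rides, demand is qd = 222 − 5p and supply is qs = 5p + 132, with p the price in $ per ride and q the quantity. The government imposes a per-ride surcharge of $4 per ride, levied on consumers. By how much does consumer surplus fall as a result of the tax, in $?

Without the tax, 222 − 5p = 5p + 132 gives 10p = 90, so p* = $9 and q* = 177.
With the tax collected from consumers, demand (in seller-price terms) shifts: qd = 222 − 5(p + 4).
New equilibrium: consumers pay $11, producers receive $7, q = 167. (Wedge: pb − ps = 4.)
ΔCS is the trapezoid between Q = 167 and Q = 177 of height $2: ½ · (177 + 167) · 2 = $344.

Consumer surplus falls by $344.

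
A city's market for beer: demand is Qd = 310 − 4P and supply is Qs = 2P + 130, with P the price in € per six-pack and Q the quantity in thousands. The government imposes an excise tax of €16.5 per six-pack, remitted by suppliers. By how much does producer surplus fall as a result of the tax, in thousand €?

Before the tax: set 310 − 4P = 2P + 130 → P* = €30, Q* = 190.
With the tax collected from suppliers, supply shifts: Qs = 2(P − 16.5) + 130.
Solving gives Q = 168 with buyers paying €35.5 and suppliers receiving €19 (the €16.5 wedge).
ΔPS is the trapezoid between Q = 168 and Q = 190 of height €11: ½ · (190 + 168) · 11 = €1969.

Producer surplus falls by €1969 thousand.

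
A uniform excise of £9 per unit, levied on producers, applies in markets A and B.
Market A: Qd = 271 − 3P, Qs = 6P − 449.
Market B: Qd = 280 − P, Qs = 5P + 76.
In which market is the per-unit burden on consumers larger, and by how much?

Market A: pre-tax P* = £80, Q* = 31; post-tax Q = 13; per-unit burden on consumers = £6.
Market B: pre-tax P* = £34, Q* = 246; post-tax Q = 238.5; per-unit burden on consumers = £7.5.
Difference: £6 vs £7.5 → market B is larger by £1.5.

Market B, by £1.5.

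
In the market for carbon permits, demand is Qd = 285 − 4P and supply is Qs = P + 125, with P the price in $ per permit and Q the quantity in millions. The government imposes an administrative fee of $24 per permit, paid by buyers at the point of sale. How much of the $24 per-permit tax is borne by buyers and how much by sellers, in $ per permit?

Without the tax, 285 − 4P = P + 125 gives 5P = 160, so P* = $32 and Q* = 157.
With the tax collected from buyers, demand (in seller-price terms) shifts: Qd = 285 − 4(P + 24).
Solving gives Q = 137.8 with buyers paying $36.8 and sellers receiving $12.8 (the $24 wedge).
Burden on buyers: $4.8; on sellers: $19.2. (They sum to $24.)
The less price-elastic side of the market bears the larger share of a per-unit tax.

Buyers bear $4.8 per permit; sellers bear $19.2 per permit.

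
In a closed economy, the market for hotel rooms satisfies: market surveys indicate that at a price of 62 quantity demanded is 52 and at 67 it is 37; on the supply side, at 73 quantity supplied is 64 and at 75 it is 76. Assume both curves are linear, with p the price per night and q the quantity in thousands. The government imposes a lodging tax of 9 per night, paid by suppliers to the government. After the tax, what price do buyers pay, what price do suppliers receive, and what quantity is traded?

Buyers pay 74; suppliers receive 65; quantity = 16.

Demand slope: (37 − 52)/(67 − 62) = -3, so qd = 238 − 3p.
Supply slope: (76 − 64)/(75 − 73) = 6, so qs = 6p − 374.
Without the tax, 238 − 3p = 6p − 374 gives 9p = 612, so p* = 68 and q* = 34.
With the tax collected from suppliers, supply shifts: qs = 6(p − 9) − 374.
New equilibrium: buyers pay 74, suppliers receive 65, q = 16. (Wedge: pb − ps = 9.)
The less price-elastic side of the market bears the larger share of a per-unit tax.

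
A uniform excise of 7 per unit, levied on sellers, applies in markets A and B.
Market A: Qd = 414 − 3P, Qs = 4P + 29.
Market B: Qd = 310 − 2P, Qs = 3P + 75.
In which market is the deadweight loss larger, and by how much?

Market A, by 12.6.

Market A: pre-tax P* = 55, Q* = 249; post-tax Q = 237; deadweight loss = 42.
Market B: pre-tax P* = 47, Q* = 216; post-tax Q = 207.6; deadweight loss = 29.4.
Difference: 42 vs 29.4 → market A is larger by 12.6.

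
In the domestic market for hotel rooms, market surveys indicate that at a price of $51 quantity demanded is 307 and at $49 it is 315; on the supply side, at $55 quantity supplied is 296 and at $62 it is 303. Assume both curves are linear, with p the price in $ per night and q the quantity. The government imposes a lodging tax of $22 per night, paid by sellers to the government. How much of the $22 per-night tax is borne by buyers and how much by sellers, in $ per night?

Demand slope: (315 − 307)/(49 − 51) = -4, so qd = 511 − 4p.
Supply slope: (303 − 296)/(62 − 55) = 1, so qs = p + 241.
Without the tax, 511 − 4p = p + 241 gives 5p = 270, so p* = $54 and q* = 295.
With the tax collected from sellers, supply shifts: qs = (p − 22) + 241.
New equilibrium: buyers pay $58.4, sellers receive $36.4, q = 277.4. (Wedge: pb − ps = 22.)
Burden on buyers: $4.4; on sellers: $17.6. (They sum to $22.)
The less price-elastic side of the market bears the larger share of a per-unit tax.

Buyers bear $4.4 per night; sellers bear $17.6 per night.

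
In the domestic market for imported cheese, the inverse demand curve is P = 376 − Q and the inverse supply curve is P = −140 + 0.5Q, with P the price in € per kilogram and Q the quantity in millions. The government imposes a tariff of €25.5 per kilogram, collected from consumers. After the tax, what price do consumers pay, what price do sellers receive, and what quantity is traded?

Inverting to Q(P) form: Qd = 376 − P; Qs = 2P + 280.
Without the tax, 376 − P = 2P + 280 gives 3P = 96, so P* = €32 and Q* = 344.
With the tax collected from consumers, demand (in seller-price terms) shifts: Qd = 376 − (P + 25.5).
Solving gives Q = 327 with consumers paying €49 and sellers receiving €23.5 (the €25.5 wedge).
The less price-elastic side of the market bears the larger share of a per-unit tax.

Consumers pay €49; sellers receive €23.5; quantity = 327.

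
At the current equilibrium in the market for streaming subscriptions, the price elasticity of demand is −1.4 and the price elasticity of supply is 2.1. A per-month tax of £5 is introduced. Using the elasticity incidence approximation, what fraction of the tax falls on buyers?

Buyers' share ≈ 0.6.

Incidence ratio: buyers' share ≈ εs / (εs + |εd|) = 2.1 / (2.1 + 1.4) = 0.6.
Supply is the more elastic side, so buyers bear the larger share.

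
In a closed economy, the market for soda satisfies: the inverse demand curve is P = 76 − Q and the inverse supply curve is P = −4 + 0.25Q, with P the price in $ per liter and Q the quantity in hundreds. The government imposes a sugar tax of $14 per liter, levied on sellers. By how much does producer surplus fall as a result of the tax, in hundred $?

Inverting to Q(P) form: Qd = 76 − P; Qs = 4P + 16.
Before the tax: set 76 − P = 4P + 16 → P* = $12, Q* = 64.
With the tax collected from sellers, supply shifts: Qs = 4(P − 14) + 16.
Solving gives Q = 52.8 with buyers paying $23.2 and sellers receiving $9.2 (the $14 wedge).
ΔPS is the trapezoid between Q = 52.8 and Q = 64 of height $2.8: ½ · (64 + 52.8) · 2.8 = $163.52.

Producer surplus falls by $163.52 hundred.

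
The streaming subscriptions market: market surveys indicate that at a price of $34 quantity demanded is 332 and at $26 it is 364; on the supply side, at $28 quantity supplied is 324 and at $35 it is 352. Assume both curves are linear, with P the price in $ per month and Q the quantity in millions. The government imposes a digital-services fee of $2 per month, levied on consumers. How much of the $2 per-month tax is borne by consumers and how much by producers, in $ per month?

Consumers bear $1 per month; producers bear $1 per month.

Demand slope: (364 − 332)/(26 − 34) = -4, so Qd = 468 − 4P.
Supply slope: (352 − 324)/(35 − 28) = 4, so Qs = 4P + 212.
Without the tax, 468 − 4P = 4P + 212 gives 8P = 256, so P* = $32 and Q* = 340.
With the tax collected from consumers, demand (in seller-price terms) shifts: Qd = 468 − 4(P + 2).
Solving gives Q = 336 with consumers paying $33 and producers receiving $31 (the $2 wedge).
Burden on consumers: $1; on producers: $1. (They sum to $2.)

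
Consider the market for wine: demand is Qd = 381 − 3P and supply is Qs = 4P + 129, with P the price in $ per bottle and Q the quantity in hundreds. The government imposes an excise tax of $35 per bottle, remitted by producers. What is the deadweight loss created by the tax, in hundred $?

Deadweight loss = $1050 hundred.

Before the tax: set 381 − 3P = 4P + 129 → P* = $36, Q* = 273.
With the tax collected from producers, supply shifts: Qs = 4(P − 35) + 129.
New equilibrium: buyers pay $56, producers receive $21, Q = 213. (Wedge: Pb − Ps = 35.)
Quantity falls by |ΔQ| = |273 − 213| = 60.
DWL = ½ · t · |ΔQ| = ½ · 35 · 60 = $1050.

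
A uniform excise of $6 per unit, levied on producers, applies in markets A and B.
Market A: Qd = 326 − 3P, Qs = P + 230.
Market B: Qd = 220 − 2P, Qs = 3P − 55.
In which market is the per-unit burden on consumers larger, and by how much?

Market B, by $2.1.

Market A: pre-tax P* = $24, Q* = 254; post-tax Q = 249.5; per-unit burden on consumers = $1.5.
Market B: pre-tax P* = $55, Q* = 110; post-tax Q = 102.8; per-unit burden on consumers = $3.6.
Difference: $1.5 vs $3.6 → market B is larger by $2.1.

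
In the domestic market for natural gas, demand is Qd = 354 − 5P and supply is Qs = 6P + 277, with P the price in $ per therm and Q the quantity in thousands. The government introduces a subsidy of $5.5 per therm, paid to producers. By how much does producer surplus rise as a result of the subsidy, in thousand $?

Producer surplus rises by $816.25 thousand.

Without the subsidy, 354 − 5P = 6P + 277 gives 11P = 77, so P* = $7 and Q* = 319.
With a per-unit subsidy paid to producers, each receives P + 5.5 per unit sold, so supply becomes Qs = 6(P + 5.5) + 277.
Solving gives Q = 334 with consumers paying $4 and producers receiving $9.5 (the $5.5 wedge).
ΔPS is the trapezoid between Q = 334 and Q = 319 of height $2.5: ½ · (319 + 334) · 2.5 = $816.25.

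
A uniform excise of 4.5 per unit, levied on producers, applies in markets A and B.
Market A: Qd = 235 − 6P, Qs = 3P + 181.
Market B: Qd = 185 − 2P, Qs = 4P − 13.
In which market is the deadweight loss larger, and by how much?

Market A: pre-tax P* = 6, Q* = 199; post-tax Q = 190; deadweight loss = 20.25.
Market B: pre-tax P* = 33, Q* = 119; post-tax Q = 113; deadweight loss = 13.5.
Difference: 20.25 vs 13.5 → market A is larger by 6.75.

Market A, by 6.75.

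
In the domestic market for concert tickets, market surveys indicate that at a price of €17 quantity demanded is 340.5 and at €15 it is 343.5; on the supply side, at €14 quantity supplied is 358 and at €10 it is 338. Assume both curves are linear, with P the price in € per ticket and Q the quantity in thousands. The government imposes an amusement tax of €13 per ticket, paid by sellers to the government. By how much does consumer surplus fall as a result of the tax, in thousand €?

Demand slope: (343.5 − 340.5)/(15 − 17) = -1.5, so Qd = 366 − 1.5P.
Supply slope: (338 − 358)/(10 − 14) = 5, so Qs = 5P + 288.
Without the tax, 366 − 1.5P = 5P + 288 gives 6.5P = 78, so P* = €12 and Q* = 348.
With the tax collected from sellers, supply shifts: Qs = 5(P − 13) + 288.
New equilibrium: consumers pay €22, sellers receive €9, Q = 333. (Wedge: Pb − Ps = 13.)
ΔCS is the trapezoid between Q = 333 and Q = 348 of height €10: ½ · (348 + 333) · 10 = €3405.

Consumer surplus falls by €3405 thousand.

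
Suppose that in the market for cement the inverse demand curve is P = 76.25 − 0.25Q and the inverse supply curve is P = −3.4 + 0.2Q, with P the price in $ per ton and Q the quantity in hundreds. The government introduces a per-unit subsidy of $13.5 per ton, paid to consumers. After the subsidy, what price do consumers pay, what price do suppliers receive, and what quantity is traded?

Inverting to Q(P) form: Qd = 305 − 4P; Qs = 5P + 17.
Without the subsidy, 305 − 4P = 5P + 17 gives 9P = 288, so P* = $32 and Q* = 177.
With a per-unit subsidy paid to consumers, each effectively pays P − 13.5, so demand becomes Qd = 305 − 4(P − 13.5).
New equilibrium: consumers pay $24.5, suppliers receive $38, Q = 207. (Wedge: Pb − Ps = −13.5.)

Consumers pay $24.5; suppliers receive $38; quantity = 207.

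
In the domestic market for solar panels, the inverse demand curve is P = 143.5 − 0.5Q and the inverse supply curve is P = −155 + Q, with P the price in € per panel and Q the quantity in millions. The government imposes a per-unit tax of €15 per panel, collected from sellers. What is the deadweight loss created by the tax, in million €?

Inverting to Q(P) form: Qd = 287 − 2P; Qs = P + 155.
Without the tax, 287 − 2P = P + 155 gives 3P = 132, so P* = €44 and Q* = 199.
With the tax collected from sellers, supply shifts: Qs = (P − 15) + 155.
New equilibrium: buyers pay €49, sellers receive €34, Q = 189. (Wedge: Pb − Ps = 15.)
Quantity falls by |ΔQ| = |199 − 189| = 10.
DWL = ½ · t · |ΔQ| = ½ · 15 · 10 = €75.

Deadweight loss = €75 million.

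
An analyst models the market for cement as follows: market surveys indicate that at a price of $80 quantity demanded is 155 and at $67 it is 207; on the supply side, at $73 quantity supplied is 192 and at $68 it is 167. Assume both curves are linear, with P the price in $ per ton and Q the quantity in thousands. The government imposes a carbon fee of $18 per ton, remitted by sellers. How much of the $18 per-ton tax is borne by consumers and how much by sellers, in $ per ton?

Demand slope: (207 − 155)/(67 − 80) = -4, so Qd = 475 − 4P.
Supply slope: (167 − 192)/(68 − 73) = 5, so Qs = 5P − 173.
Before the tax: set 475 − 4P = 5P − 173 → P* = $72, Q* = 187.
With the tax collected from sellers, supply shifts: Qs = 5(P − 18) − 173.
Solving gives Q = 147 with consumers paying $82 and sellers receiving $64 (the $18 wedge).
Burden on consumers: $10; on sellers: $8. (They sum to $18.)
The less price-elastic side of the market bears the larger share of a per-unit tax.

Consumers bear $10 per ton; sellers bear $8 per ton.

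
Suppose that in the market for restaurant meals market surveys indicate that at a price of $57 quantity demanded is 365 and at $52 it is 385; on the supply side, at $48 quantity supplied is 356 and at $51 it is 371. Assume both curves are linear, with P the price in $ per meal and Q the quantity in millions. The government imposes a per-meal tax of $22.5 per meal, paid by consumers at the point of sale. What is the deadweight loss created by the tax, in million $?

Demand slope: (385 − 365)/(52 − 57) = -4, so Qd = 593 − 4P.
Supply slope: (371 − 356)/(51 − 48) = 5, so Qs = 5P + 116.
Before the tax: set 593 − 4P = 5P + 116 → P* = $53, Q* = 381.
With the tax collected from consumers, demand (in seller-price terms) shifts: Qd = 593 − 4(P + 22.5).
New equilibrium: consumers pay $65.5, producers receive $43, Q = 331. (Wedge: Pb − Ps = 22.5.)
Quantity falls by |ΔQ| = |381 − 331| = 50.
DWL = ½ · t · |ΔQ| = ½ · 22.5 · 50 = $562.5.

Deadweight loss = $562.5 million.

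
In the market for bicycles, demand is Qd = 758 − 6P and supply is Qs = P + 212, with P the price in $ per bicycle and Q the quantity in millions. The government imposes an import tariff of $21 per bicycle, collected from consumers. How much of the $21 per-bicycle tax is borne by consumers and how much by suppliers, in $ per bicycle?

Consumers bear $3 per bicycle; suppliers bear $18 per bicycle.

Without the tax, 758 − 6P = P + 212 gives 7P = 546, so P* = $78 and Q* = 290.
With the tax collected from consumers, demand (in seller-price terms) shifts: Qd = 758 − 6(P + 21).
Solving gives Q = 272 with consumers paying $81 and suppliers receiving $60 (the $21 wedge).
Burden on consumers: $3; on suppliers: $18. (They sum to $21.)
The less price-elastic side of the market bears the larger share of a per-unit tax.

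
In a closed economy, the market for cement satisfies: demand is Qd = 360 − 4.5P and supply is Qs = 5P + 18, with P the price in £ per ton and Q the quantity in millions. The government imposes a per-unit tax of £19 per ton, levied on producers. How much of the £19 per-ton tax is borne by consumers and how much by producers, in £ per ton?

Without the tax, 360 − 4.5P = 5P + 18 gives 9.5P = 342, so P* = £36 and Q* = 198.
With the tax collected from producers, supply shifts: Qs = 5(P − 19) + 18.
Solving gives Q = 153 with consumers paying £46 and producers receiving £27 (the £19 wedge).
Burden on consumers: £10; on producers: £9. (They sum to £19.)

Consumers bear £10 per ton; producers bear £9 per ton.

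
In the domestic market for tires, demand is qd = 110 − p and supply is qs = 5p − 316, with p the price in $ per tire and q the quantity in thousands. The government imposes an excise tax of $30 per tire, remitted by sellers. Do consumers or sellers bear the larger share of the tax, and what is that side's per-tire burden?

Consumers bear the larger share: $25 per tire.

Before the tax: set 110 − p = 5p − 316 → p* = $71, q* = 39.
With the tax collected from sellers, supply shifts: qs = 5(p − 30) − 316.
Solving gives q = 14 with consumers paying $96 and sellers receiving $66 (the $30 wedge).
Per-tire burden: consumers $25, sellers $5.
Consumers take the larger share because demand is less price-elastic here (demand slope 1 vs supply slope 5).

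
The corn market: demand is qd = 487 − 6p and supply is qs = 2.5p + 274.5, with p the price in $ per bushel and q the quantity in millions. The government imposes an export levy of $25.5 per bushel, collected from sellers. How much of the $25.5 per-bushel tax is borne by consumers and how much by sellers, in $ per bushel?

Consumers bear $7.5 per bushel; sellers bear $18 per bushel.

Before the tax: set 487 − 6p = 2.5p + 274.5 → p* = $25, q* = 337.
With the tax collected from sellers, supply shifts: qs = 2.5(p − 25.5) + 274.5.
Solving gives q = 292 with consumers paying $32.5 and sellers receiving $7 (the $25.5 wedge).
Burden on consumers: $7.5; on sellers: $18. (They sum to $25.5.)
The less price-elastic side of the market bears the larger share of a per-unit tax.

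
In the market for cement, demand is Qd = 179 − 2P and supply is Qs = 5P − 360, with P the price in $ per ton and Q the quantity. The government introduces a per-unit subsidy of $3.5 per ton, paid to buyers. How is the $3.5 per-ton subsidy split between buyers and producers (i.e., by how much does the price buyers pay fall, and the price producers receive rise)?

Buyers gain $2.5 per ton; producers gain $1 per ton.

Without the subsidy, 179 − 2P = 5P − 360 gives 7P = 539, so P* = $77 and Q* = 25.
With a per-unit subsidy paid to buyers, each effectively pays P − 3.5, so demand becomes Qd = 179 − 2(P − 3.5).
Solving gives Q = 30 with buyers paying $74.5 and producers receiving $78 (the $3.5 wedge).
Gain to buyers: $2.5; to producers: $1. (They sum to $3.5.)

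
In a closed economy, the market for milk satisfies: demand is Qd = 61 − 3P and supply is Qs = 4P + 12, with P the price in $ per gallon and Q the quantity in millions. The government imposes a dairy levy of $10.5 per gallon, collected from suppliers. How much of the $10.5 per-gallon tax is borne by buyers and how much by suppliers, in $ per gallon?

Buyers bear $6 per gallon; suppliers bear $4.5 per gallon.

Without the tax, 61 − 3P = 4P + 12 gives 7P = 49, so P* = $7 and Q* = 40.
With the tax collected from suppliers, supply shifts: Qs = 4(P − 10.5) + 12.
Solving gives Q = 22 with buyers paying $13 and suppliers receiving $2.5 (the $10.5 wedge).
Burden on buyers: $6; on suppliers: $4.5. (They sum to $10.5.)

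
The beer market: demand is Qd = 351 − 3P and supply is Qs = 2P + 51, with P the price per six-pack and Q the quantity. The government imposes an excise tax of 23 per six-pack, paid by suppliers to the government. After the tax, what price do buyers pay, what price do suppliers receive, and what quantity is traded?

Buyers pay 69.2; suppliers receive 46.2; quantity = 143.4.

Without the tax, 351 − 3P = 2P + 51 gives 5P = 300, so P* = 60 and Q* = 171.
With the tax collected from suppliers, supply shifts: Qs = 2(P − 23) + 51.
New equilibrium: buyers pay 69.2, suppliers receive 46.2, Q = 143.4. (Wedge: Pb − Ps = 23.)
The less price-elastic side of the market bears the larger share of a per-unit tax.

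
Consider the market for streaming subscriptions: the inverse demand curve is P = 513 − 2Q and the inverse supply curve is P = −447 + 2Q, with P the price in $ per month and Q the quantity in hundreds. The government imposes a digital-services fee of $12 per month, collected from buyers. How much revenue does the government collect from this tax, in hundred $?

Tax revenue = $2844 hundred.

Inverting to Q(P) form: Qd = 256.5 − 0.5P; Qs = 0.5P + 223.5.
Before the tax: set 256.5 − 0.5P = 0.5P + 223.5 → P* = $33, Q* = 240.
With the tax collected from buyers, demand (in seller-price terms) shifts: Qd = 256.5 − 0.5(P + 12).
New equilibrium: buyers pay $39, suppliers receive $27, Q = 237. (Wedge: Pb − Ps = 12.)
Revenue = t · Q = 12 · 237 = $2844.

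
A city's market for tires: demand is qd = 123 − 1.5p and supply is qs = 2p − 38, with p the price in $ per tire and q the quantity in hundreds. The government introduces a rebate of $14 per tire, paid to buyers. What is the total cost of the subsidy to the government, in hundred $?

Government outlay = $924 hundred.

Before the subsidy: set 123 − 1.5p = 2p − 38 → p* = $46, q* = 54.
With a per-unit subsidy paid to buyers, each effectively pays p − 14, so demand becomes qd = 123 − 1.5(p − 14).
Solving gives q = 66 with buyers paying $38 and suppliers receiving $52 (the $14 wedge).
Outlay = t · Q = 14 · 66 = $924.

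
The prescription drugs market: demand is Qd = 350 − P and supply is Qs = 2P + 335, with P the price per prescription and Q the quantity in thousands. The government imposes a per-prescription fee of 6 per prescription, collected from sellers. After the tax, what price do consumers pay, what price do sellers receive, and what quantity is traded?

Consumers pay 9; sellers receive 3; quantity = 341.

Without the tax, 350 − P = 2P + 335 gives 3P = 15, so P* = 5 and Q* = 345.
With the tax collected from sellers, supply shifts: Qs = 2(P − 6) + 335.
New equilibrium: consumers pay 9, sellers receive 3, Q = 341. (Wedge: Pb − Ps = 6.)
The less price-elastic side of the market bears the larger share of a per-unit tax.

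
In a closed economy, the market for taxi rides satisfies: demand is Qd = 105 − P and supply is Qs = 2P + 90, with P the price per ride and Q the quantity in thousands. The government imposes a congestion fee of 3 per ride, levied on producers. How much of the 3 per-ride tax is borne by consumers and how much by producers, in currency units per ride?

Consumers bear 2 per ride; producers bear 1 per ride.

Before the tax: set 105 − P = 2P + 90 → P* = 5, Q* = 100.
With the tax collected from producers, supply shifts: Qs = 2(P − 3) + 90.
Solving gives Q = 98 with consumers paying 7 and producers receiving 4 (the 3 wedge).
Burden on consumers: 2; on producers: 1. (They sum to 3.)
The less price-elastic side of the market bears the larger share of a per-unit tax.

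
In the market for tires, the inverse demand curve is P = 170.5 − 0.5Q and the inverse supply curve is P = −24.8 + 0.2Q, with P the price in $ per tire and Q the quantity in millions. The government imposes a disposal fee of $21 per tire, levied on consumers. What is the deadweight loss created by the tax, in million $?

Rewrite in direct form: Qd = 341 − 2P and Qs = 5P + 124.
Before the tax: set 341 − 2P = 5P + 124 → P* = $31, Q* = 279.
With the tax collected from consumers, demand (in seller-price terms) shifts: Qd = 341 − 2(P + 21).
Solving gives Q = 249 with consumers paying $46 and producers receiving $25 (the $21 wedge).
Quantity falls by |ΔQ| = |279 − 249| = 30.
DWL = ½ · t · |ΔQ| = ½ · 21 · 30 = $315.

Deadweight loss = $315 million.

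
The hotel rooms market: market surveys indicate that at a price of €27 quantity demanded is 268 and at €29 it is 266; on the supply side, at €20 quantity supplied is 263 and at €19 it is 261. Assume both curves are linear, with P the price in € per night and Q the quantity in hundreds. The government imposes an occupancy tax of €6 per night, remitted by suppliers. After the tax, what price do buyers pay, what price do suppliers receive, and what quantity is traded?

Demand slope: (266 − 268)/(29 − 27) = -1, so Qd = 295 − P.
Supply slope: (261 − 263)/(19 − 20) = 2, so Qs = 2P + 223.
Without the tax, 295 − P = 2P + 223 gives 3P = 72, so P* = €24 and Q* = 271.
With the tax collected from suppliers, supply shifts: Qs = 2(P − 6) + 223.
New equilibrium: buyers pay €28, suppliers receive €22, Q = 267. (Wedge: Pb − Ps = 6.)

Buyers pay €28; suppliers receive €22; quantity = 267.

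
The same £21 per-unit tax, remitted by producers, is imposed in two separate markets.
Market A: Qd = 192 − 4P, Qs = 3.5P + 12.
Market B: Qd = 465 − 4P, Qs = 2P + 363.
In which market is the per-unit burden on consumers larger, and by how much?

Market A, by £2.8.

Market A: pre-tax P* = £24, Q* = 96; post-tax Q = 56.8; per-unit burden on consumers = £9.8.
Market B: pre-tax P* = £17, Q* = 397; post-tax Q = 369; per-unit burden on consumers = £7.
Difference: £9.8 vs £7 → market A is larger by £2.8.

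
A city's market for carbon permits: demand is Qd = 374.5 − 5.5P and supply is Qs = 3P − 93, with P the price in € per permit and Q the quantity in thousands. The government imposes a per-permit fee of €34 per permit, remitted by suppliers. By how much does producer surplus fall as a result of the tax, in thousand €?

Producer surplus falls by €858 thousand.

Without the tax, 374.5 − 5.5P = 3P − 93 gives 8.5P = 467.5, so P* = €55 and Q* = 72.
With the tax collected from suppliers, supply shifts: Qs = 3(P − 34) − 93.
Solving gives Q = 6 with buyers paying €67 and suppliers receiving €33 (the €34 wedge).
ΔPS is the trapezoid between Q = 6 and Q = 72 of height €22: ½ · (72 + 6) · 22 = €858.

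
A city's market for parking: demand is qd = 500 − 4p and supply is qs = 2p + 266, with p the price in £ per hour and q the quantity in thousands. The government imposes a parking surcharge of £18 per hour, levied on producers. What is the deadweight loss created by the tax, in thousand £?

Deadweight loss = £216 thousand.

Before the tax: set 500 − 4p = 2p + 266 → p* = £39, q* = 344.
With the tax collected from producers, supply shifts: qs = 2(p − 18) + 266.
Solving gives q = 320 with consumers paying £45 and producers receiving £27 (the £18 wedge).
Quantity falls by |ΔQ| = |344 − 320| = 24.
DWL = ½ · t · |ΔQ| = ½ · 18 · 24 = £216.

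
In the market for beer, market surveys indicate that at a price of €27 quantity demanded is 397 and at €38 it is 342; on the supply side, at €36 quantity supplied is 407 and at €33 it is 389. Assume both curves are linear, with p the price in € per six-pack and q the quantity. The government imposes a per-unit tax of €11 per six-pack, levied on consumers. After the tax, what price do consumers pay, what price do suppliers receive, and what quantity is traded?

Consumers pay €37; suppliers receive €26; quantity = 347.

Demand slope: (342 − 397)/(38 − 27) = -5, so qd = 532 − 5p.
Supply slope: (389 − 407)/(33 − 36) = 6, so qs = 6p + 191.
Without the tax, 532 − 5p = 6p + 191 gives 11p = 341, so p* = €31 and q* = 377.
With the tax collected from consumers, demand (in seller-price terms) shifts: qd = 532 − 5(p + 11).
Solving gives q = 347 with consumers paying €37 and suppliers receiving €26 (the €11 wedge).
The less price-elastic side of the market bears the larger share of a per-unit tax.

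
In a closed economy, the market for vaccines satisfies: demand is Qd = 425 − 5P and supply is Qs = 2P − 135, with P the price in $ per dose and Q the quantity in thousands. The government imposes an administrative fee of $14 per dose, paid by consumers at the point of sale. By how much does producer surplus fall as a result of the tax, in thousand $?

Producer surplus falls by $150 thousand.

Without the tax, 425 − 5P = 2P − 135 gives 7P = 560, so P* = $80 and Q* = 25.
With the tax collected from consumers, demand (in seller-price terms) shifts: Qd = 425 − 5(P + 14).
New equilibrium: consumers pay $84, sellers receive $70, Q = 5. (Wedge: Pb − Ps = 14.)
ΔPS is the trapezoid between Q = 5 and Q = 25 of height $10: ½ · (25 + 5) · 10 = $150.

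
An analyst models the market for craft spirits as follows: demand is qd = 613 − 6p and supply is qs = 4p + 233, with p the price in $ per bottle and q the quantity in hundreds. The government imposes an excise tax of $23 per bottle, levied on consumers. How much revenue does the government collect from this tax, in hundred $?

Tax revenue = $7585.4 hundred.

Before the tax: set 613 − 6p = 4p + 233 → p* = $38, q* = 385.
With the tax collected from consumers, demand (in seller-price terms) shifts: qd = 613 − 6(p + 23).
New equilibrium: consumers pay $47.2, sellers receive $24.2, q = 329.8. (Wedge: pb − ps = 23.)
Revenue = t · Q = 23 · 329.8 = $7585.4.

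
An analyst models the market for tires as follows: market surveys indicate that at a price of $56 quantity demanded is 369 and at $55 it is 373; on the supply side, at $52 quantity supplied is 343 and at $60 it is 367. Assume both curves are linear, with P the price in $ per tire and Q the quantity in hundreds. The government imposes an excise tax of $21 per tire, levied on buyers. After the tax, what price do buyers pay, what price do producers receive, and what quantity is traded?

Buyers pay $67; producers receive $46; quantity = 325.

Demand slope: (373 − 369)/(55 − 56) = -4, so Qd = 593 − 4P.
Supply slope: (367 − 343)/(60 − 52) = 3, so Qs = 3P + 187.
Before the tax: set 593 − 4P = 3P + 187 → P* = $58, Q* = 361.
With the tax collected from buyers, demand (in seller-price terms) shifts: Qd = 593 − 4(P + 21).
Solving gives Q = 325 with buyers paying $67 and producers receiving $46 (the $21 wedge).
The less price-elastic side of the market bears the larger share of a per-unit tax.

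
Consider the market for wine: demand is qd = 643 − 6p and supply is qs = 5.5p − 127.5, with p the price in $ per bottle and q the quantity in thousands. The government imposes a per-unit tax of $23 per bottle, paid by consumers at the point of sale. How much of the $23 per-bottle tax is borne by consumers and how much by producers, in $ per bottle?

Before the tax: set 643 − 6p = 5.5p − 127.5 → p* = $67, q* = 241.
With the tax collected from consumers, demand (in seller-price terms) shifts: qd = 643 − 6(p + 23).
Solving gives q = 175 with consumers paying $78 and producers receiving $55 (the $23 wedge).
Burden on consumers: $11; on producers: $12. (They sum to $23.)
The less price-elastic side of the market bears the larger share of a per-unit tax.

Consumers bear $11 per bottle; producers bear $12 per bottle.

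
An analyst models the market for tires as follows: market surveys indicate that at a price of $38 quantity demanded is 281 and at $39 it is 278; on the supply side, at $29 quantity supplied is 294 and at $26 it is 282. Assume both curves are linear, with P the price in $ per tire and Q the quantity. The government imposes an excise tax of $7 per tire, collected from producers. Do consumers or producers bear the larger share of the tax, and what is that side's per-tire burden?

Demand slope: (278 − 281)/(39 − 38) = -3, so Qd = 395 − 3P.
Supply slope: (282 − 294)/(26 − 29) = 4, so Qs = 4P + 178.
Before the tax: set 395 − 3P = 4P + 178 → P* = $31, Q* = 302.
With the tax collected from producers, supply shifts: Qs = 4(P − 7) + 178.
Solving gives Q = 290 with consumers paying $35 and producers receiving $28 (the $7 wedge).
Per-tire burden: consumers $4, producers $3.
Consumers take the larger share because demand is less price-elastic here (demand slope 3 vs supply slope 4).
The less price-elastic side of the market bears the larger share of a per-unit tax.

Consumers bear the larger share: $4 per tire.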